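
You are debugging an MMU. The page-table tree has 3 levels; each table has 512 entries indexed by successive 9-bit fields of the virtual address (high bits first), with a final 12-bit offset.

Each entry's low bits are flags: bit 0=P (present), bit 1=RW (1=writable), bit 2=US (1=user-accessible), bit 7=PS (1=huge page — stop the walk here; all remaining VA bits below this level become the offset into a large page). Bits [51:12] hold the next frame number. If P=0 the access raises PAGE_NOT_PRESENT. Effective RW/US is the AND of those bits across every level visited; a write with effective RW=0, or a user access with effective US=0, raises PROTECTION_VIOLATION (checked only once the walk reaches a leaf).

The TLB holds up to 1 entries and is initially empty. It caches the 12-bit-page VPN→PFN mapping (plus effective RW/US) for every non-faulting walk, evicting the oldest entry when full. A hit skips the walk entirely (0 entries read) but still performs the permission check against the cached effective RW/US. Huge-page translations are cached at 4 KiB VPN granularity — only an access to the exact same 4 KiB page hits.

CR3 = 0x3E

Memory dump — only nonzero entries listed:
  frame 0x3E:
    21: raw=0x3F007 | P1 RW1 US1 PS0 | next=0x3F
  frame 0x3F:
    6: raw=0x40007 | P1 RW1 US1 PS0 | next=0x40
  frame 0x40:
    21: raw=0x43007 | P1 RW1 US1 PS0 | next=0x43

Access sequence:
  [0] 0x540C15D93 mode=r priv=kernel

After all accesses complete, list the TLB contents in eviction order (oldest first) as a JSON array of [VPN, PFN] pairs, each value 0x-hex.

Trace:
#0 VA=0x540C15D93 (r,kernel):
  L0: frame=0x3E idx=21 entry=0x3F007 [P=1 RW=1 US=1 PS=0]
  L1: frame=0x3F idx=6 entry=0x40007 [P=1 RW=1 US=1 PS=0]
  L2: frame=0x40 idx=21 entry=0x43007 [P=1 RW=1 US=1 PS=0]
  ✓ 0x43D93  — 3 lookups

TLB: [["0x540C15", "0x43"]]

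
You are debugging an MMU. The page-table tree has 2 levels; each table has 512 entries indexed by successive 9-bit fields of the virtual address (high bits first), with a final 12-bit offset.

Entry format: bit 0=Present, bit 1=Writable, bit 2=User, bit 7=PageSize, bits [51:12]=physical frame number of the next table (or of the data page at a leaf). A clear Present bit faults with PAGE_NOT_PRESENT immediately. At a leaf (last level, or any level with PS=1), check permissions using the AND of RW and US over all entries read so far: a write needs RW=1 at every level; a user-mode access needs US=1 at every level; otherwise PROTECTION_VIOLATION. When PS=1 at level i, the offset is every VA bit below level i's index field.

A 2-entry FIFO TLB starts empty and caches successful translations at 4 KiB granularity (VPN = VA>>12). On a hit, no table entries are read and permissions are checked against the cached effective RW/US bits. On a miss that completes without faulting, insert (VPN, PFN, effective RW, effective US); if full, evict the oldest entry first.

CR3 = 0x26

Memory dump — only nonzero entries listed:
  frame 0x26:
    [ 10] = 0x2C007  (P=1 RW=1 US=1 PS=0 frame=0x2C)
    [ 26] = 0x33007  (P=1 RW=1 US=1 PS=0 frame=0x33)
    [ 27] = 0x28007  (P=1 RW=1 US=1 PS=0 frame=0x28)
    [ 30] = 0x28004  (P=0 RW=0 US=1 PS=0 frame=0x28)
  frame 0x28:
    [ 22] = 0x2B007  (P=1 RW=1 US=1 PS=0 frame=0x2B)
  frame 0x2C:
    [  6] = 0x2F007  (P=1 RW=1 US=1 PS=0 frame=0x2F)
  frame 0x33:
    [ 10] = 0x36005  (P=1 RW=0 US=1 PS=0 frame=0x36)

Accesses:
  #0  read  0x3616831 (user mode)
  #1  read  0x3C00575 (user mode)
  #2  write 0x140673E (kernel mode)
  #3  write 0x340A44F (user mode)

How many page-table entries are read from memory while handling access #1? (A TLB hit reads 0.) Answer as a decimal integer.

Trace:
#0 VA=0x3616831 (r,user):
  L0 @0x26[27] → 0x28007  P=1,RW=1,US=1,PS=0
  L1 @0x28[22] → 0x2B007  P=1,RW=1,US=1,PS=0
  → PA=0x2B831  (2 entries read)
#1 VA=0x3C00575 (r,user):
  L0 @0x26[30] → 0x28004  P=0,RW=0,US=1,PS=0
  ✗ PAGE_NOT_PRESENT  [1 reads]
#2 VA=0x140673E (w,kernel):
  L0 @0x26[10] → 0x2C007  P=1,RW=1,US=1,PS=0
  L1 @0x2C[6] → 0x2F007  P=1,RW=1,US=1,PS=0
  → PA=0x2F73E  (2 entries read)
#3 VA=0x340A44F (w,user):
  L0 @0x26[26] → 0x33007  P=1,RW=1,US=1,PS=0
  L1 @0x33[10] → 0x36005  P=1,RW=0,US=1,PS=0
  ✗ PROTECTION_VIOLATION  [2 reads]

Entries read for #1: 1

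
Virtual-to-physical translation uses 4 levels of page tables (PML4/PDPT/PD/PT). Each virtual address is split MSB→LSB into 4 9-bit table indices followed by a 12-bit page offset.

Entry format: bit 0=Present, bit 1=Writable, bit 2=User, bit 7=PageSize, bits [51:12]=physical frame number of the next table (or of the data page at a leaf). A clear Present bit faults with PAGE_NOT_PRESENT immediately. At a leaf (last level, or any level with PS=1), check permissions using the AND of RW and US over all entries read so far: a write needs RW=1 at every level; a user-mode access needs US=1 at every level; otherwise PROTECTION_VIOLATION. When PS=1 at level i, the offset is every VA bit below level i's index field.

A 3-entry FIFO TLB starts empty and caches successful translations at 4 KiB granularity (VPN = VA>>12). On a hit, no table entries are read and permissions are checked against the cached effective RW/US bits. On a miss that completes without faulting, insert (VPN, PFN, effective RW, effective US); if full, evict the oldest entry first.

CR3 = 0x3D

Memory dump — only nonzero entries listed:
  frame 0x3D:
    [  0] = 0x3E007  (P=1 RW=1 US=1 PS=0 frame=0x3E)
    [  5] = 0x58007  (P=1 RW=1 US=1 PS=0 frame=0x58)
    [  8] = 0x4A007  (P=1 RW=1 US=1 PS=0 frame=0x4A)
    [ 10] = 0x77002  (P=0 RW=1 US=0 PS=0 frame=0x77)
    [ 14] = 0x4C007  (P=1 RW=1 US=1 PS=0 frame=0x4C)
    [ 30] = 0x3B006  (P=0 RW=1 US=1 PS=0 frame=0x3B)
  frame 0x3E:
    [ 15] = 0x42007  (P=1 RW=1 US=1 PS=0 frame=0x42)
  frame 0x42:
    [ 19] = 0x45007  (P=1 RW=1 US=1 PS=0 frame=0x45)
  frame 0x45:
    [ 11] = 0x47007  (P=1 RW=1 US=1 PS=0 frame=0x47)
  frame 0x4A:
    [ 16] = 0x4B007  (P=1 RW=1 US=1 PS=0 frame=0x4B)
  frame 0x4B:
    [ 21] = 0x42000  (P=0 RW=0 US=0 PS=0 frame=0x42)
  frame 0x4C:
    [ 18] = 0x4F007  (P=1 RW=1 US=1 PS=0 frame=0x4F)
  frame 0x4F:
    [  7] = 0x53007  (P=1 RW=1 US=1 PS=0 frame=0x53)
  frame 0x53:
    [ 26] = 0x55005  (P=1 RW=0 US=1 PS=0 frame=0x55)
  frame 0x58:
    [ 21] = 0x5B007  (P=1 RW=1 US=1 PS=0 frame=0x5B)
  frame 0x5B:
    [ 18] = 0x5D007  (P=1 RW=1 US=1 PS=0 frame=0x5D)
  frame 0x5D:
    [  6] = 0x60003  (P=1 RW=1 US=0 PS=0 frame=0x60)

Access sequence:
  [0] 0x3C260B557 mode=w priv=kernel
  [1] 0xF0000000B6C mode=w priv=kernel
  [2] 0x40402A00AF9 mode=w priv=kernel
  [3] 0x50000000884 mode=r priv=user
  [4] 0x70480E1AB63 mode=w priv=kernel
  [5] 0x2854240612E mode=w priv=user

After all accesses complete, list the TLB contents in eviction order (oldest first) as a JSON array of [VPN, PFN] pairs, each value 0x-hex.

Per-access translation:
#0 VA=0x3C260B557 (w,kernel):
  [0] read 0x3D idx=0: raw=0x3E007 flags P=1 W=1 U=1 S=0
  [1] read 0x3E idx=15: raw=0x42007 flags P=1 W=1 U=1 S=0
  [2] read 0x42 idx=19: raw=0x45007 flags P=1 W=1 U=1 S=0
  [3] read 0x45 idx=11: raw=0x47007 flags P=1 W=1 U=1 S=0
  → PA=0x47557  (4 entries read)
#1 VA=0xF0000000B6C (w,kernel):
  [0] read 0x3D idx=30: raw=0x3B006 flags P=0 W=1 U=1 S=0
  ⇒ fault: PAGE_NOT_PRESENT  — 1 lookups
#2 VA=0x40402A00AF9 (w,kernel):
  [0] read 0x3D idx=8: raw=0x4A007 flags P=1 W=1 U=1 S=0
  [1] read 0x4A idx=16: raw=0x4B007 flags P=1 W=1 U=1 S=0
  [2] read 0x4B idx=21: raw=0x42000 flags P=0 W=0 U=0 S=0
  ⇒ fault: PAGE_NOT_PRESENT  — 3 lookups
#3 VA=0x50000000884 (r,user):
  [0] read 0x3D idx=10: raw=0x77002 flags P=0 W=1 U=0 S=0
  ⇒ fault: PAGE_NOT_PRESENT  — 1 lookups
#4 VA=0x70480E1AB63 (w,kernel):
  [0] read 0x3D idx=14: raw=0x4C007 flags P=1 W=1 U=1 S=0
  [1] read 0x4C idx=18: raw=0x4F007 flags P=1 W=1 U=1 S=0
  [2] read 0x4F idx=7: raw=0x53007 flags P=1 W=1 U=1 S=0
  [3] read 0x53 idx=26: raw=0x55005 flags P=1 W=0 U=1 S=0
  ⇒ fault: PROTECTION_VIOLATION  — 4 lookups
#5 VA=0x2854240612E (w,user):
  [0] read 0x3D idx=5: raw=0x58007 flags P=1 W=1 U=1 S=0
  [1] read 0x58 idx=21: raw=0x5B007 flags P=1 W=1 U=1 S=0
  [2] read 0x5B idx=18: raw=0x5D007 flags P=1 W=1 U=1 S=0
  [3] read 0x5D idx=6: raw=0x60003 flags P=1 W=1 U=0 S=0
  ⇒ fault: PROTECTION_VIOLATION  — 4 lookups

TLB: [["0x3C260B", "0x47"]]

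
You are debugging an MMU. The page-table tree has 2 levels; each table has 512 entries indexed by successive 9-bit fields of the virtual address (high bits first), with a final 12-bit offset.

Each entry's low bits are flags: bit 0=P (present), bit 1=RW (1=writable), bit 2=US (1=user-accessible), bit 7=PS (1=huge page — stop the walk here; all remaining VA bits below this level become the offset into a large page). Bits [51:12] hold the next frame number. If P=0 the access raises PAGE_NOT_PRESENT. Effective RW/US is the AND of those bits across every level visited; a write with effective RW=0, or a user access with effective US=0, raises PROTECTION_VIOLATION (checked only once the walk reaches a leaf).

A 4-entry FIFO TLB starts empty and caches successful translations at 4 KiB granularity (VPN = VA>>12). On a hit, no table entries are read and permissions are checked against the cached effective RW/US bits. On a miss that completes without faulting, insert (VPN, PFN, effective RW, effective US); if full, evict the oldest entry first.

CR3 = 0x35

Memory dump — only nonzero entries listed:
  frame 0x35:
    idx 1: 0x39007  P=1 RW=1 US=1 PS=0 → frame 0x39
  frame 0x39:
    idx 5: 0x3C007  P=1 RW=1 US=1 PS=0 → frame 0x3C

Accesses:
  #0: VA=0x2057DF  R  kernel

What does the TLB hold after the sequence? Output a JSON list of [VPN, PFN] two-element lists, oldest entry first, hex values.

Per-access translation:
#0 VA=0x2057DF (r,kernel):
  L0 @0x35[1] → 0x39007  P=1,RW=1,US=1,PS=0
  L1 @0x39[5] → 0x3C007  P=1,RW=1,US=1,PS=0
  ⇒ phys 0x3C7DF  [2 reads]

TLB: [["0x205", "0x3C"]]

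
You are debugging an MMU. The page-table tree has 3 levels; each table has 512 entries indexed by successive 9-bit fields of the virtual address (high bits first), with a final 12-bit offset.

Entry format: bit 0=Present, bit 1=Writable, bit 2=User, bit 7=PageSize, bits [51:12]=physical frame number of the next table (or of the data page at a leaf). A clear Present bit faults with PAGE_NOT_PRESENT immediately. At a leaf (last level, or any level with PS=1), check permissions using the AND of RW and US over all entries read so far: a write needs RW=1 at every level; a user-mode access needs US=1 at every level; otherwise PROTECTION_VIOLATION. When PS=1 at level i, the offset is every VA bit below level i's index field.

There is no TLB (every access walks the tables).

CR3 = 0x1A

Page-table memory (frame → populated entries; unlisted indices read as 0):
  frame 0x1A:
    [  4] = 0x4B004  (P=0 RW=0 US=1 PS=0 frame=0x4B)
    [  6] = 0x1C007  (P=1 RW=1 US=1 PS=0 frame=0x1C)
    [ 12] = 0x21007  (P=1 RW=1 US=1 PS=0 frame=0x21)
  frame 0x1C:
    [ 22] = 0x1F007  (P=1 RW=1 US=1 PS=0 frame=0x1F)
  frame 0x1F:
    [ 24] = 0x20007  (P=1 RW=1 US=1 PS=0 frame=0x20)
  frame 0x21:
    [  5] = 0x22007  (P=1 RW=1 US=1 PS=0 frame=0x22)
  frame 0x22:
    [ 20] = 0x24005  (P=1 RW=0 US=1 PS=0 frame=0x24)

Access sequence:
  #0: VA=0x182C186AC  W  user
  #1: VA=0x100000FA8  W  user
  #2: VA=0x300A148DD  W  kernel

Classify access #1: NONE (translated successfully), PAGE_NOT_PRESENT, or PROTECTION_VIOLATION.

Walk each access:
#0 VA=0x182C186AC (w,user):
  L0 @0x1A[6] → 0x1C007  P=1,RW=1,US=1,PS=0
  L1 @0x1C[22] → 0x1F007  P=1,RW=1,US=1,PS=0
  L2 @0x1F[24] → 0x20007  P=1,RW=1,US=1,PS=0
  ⇒ phys 0x206AC  [3 reads]
#1 VA=0x100000FA8 (w,user):
  L0 @0x1A[4] → 0x4B004  P=0,RW=0,US=1,PS=0
  ✗ PAGE_NOT_PRESENT  [1 reads]
#2 VA=0x300A148DD (w,kernel):
  L0 @0x1A[12] → 0x21007  P=1,RW=1,US=1,PS=0
  L1 @0x21[5] → 0x22007  P=1,RW=1,US=1,PS=0
  L2 @0x22[20] → 0x24005  P=1,RW=0,US=1,PS=0
  ✗ PROTECTION_VIOLATION  [3 reads]

Access #1 fault: PAGE_NOT_PRESENT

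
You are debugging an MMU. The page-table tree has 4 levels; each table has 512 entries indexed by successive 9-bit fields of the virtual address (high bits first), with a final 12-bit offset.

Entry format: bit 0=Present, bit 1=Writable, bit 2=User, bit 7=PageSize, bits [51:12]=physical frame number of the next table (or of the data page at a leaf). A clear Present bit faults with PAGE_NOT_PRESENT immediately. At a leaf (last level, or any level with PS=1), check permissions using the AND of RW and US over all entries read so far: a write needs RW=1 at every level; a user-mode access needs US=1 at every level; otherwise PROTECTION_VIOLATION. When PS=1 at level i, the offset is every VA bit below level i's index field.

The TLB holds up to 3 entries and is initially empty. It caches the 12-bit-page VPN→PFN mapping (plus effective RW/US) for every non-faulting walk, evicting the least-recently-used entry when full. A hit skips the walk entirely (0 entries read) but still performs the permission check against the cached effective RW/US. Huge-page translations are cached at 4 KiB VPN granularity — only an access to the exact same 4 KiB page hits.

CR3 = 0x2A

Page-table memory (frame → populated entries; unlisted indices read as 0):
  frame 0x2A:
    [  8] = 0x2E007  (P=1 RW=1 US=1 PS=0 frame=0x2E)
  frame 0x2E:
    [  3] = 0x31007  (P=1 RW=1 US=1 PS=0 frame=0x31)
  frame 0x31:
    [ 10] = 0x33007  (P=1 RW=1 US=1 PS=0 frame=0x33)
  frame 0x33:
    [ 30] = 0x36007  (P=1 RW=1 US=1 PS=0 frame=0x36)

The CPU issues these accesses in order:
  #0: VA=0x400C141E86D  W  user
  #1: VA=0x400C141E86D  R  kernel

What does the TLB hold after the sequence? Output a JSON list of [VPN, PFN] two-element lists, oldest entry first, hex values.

Trace:
#0 VA=0x400C141E86D (w,user):
  [0] read 0x2A idx=8: raw=0x2E007 flags P=1 W=1 U=1 S=0
  [1] read 0x2E idx=3: raw=0x31007 flags P=1 W=1 U=1 S=0
  [2] read 0x31 idx=10: raw=0x33007 flags P=1 W=1 U=1 S=0
  [3] read 0x33 idx=30: raw=0x36007 flags P=1 W=1 U=1 S=0
  ✓ 0x3686D  — 4 lookups
#1 VA=0x400C141E86D (r,kernel):
  TLB hit vpn=0x400C141E → PA=0x3686D

TLB: [["0x400C141E", "0x36"]]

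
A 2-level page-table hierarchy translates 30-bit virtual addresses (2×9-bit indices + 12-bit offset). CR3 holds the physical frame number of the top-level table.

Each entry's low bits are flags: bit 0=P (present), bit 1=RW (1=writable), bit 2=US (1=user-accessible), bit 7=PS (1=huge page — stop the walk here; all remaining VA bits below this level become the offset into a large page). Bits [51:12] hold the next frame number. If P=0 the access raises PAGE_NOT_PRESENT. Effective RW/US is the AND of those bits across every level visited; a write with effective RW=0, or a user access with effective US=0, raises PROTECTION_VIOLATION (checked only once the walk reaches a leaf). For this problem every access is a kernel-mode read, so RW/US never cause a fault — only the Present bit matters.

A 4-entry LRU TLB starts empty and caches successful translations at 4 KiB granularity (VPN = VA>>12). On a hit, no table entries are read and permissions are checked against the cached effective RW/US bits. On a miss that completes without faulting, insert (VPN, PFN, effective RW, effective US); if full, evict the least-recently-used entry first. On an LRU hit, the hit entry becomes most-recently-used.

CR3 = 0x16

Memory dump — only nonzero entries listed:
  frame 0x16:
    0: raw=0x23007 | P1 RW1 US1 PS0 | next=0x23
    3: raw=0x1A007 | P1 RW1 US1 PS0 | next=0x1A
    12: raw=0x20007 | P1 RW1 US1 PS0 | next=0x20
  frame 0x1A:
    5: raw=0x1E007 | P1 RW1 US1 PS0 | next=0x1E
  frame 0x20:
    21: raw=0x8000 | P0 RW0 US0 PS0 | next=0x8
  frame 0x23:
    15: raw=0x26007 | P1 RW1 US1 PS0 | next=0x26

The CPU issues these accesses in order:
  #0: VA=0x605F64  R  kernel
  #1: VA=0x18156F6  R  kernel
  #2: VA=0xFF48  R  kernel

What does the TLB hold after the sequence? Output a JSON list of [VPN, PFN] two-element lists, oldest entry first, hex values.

Walk each access:
#0 VA=0x605F64 (r,kernel):
  L0 @0x16[3] → 0x1A007  P=1,RW=1,US=1,PS=0
  L1 @0x1A[5] → 0x1E007  P=1,RW=1,US=1,PS=0
  ⇒ phys 0x1EF64  [2 reads]
#1 VA=0x18156F6 (r,kernel):
  L0 @0x16[12] → 0x20007  P=1,RW=1,US=1,PS=0
  L1 @0x20[21] → 0x8000  P=0,RW=0,US=0,PS=0
  → PAGE_NOT_PRESENT  (2 entries read)
#2 VA=0xFF48 (r,kernel):
  L0 @0x16[0] → 0x23007  P=1,RW=1,US=1,PS=0
  L1 @0x23[15] → 0x26007  P=1,RW=1,US=1,PS=0
  ⇒ phys 0x26F48  [2 reads]

TLB: [["0x605", "0x1E"], ["0xF", "0x26"]]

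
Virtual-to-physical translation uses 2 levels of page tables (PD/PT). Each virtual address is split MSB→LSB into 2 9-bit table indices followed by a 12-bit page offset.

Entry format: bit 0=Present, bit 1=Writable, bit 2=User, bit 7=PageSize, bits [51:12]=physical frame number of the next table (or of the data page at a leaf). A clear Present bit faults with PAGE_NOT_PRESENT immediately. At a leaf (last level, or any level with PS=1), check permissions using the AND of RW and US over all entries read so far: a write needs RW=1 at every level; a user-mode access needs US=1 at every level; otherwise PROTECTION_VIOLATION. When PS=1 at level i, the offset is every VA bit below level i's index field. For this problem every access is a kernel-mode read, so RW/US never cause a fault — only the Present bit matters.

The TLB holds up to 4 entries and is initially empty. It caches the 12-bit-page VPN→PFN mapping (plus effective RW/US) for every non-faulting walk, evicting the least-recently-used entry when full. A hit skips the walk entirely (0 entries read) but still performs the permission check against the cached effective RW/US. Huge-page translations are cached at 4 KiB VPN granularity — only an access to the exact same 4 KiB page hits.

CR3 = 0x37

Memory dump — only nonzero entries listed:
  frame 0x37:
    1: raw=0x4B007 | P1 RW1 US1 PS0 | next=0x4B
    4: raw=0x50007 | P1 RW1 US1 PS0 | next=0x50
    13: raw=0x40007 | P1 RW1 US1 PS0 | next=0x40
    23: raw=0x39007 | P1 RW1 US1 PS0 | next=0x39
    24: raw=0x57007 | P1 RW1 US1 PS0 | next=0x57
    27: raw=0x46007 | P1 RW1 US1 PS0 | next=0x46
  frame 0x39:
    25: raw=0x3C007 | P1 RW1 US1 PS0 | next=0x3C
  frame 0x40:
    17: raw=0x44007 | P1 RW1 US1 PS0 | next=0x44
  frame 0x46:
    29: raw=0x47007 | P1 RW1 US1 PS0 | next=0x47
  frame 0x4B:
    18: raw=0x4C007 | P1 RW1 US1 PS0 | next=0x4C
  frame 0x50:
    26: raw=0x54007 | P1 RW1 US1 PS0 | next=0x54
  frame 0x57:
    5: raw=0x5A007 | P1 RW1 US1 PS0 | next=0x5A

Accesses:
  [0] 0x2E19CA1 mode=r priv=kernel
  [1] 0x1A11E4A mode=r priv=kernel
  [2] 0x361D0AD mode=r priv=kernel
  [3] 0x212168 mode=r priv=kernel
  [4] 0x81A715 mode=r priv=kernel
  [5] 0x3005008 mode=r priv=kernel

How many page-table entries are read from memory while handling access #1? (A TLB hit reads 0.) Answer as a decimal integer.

Trace:
#0 VA=0x2E19CA1 (r,kernel):
  L0: frame=0x37 idx=23 entry=0x39007 [P=1 RW=1 US=1 PS=0]
  L1: frame=0x39 idx=25 entry=0x3C007 [P=1 RW=1 US=1 PS=0]
  ⇒ phys 0x3CCA1  [2 reads]
#1 VA=0x1A11E4A (r,kernel):
  L0: frame=0x37 idx=13 entry=0x40007 [P=1 RW=1 US=1 PS=0]
  L1: frame=0x40 idx=17 entry=0x44007 [P=1 RW=1 US=1 PS=0]
  ⇒ phys 0x44E4A  [2 reads]
#2 VA=0x361D0AD (r,kernel):
  L0: frame=0x37 idx=27 entry=0x46007 [P=1 RW=1 US=1 PS=0]
  L1: frame=0x46 idx=29 entry=0x47007 [P=1 RW=1 US=1 PS=0]
  ⇒ phys 0x470AD  [2 reads]
#3 VA=0x212168 (r,kernel):
  L0: frame=0x37 idx=1 entry=0x4B007 [P=1 RW=1 US=1 PS=0]
  L1: frame=0x4B idx=18 entry=0x4C007 [P=1 RW=1 US=1 PS=0]
  ⇒ phys 0x4C168  [2 reads]
#4 VA=0x81A715 (r,kernel):
  L0: frame=0x37 idx=4 entry=0x50007 [P=1 RW=1 US=1 PS=0]
  L1: frame=0x50 idx=26 entry=0x54007 [P=1 RW=1 US=1 PS=0]
  ⇒ phys 0x54715  [2 reads]
#5 VA=0x3005008 (r,kernel):
  L0: frame=0x37 idx=24 entry=0x57007 [P=1 RW=1 US=1 PS=0]
  L1: frame=0x57 idx=5 entry=0x5A007 [P=1 RW=1 US=1 PS=0]
  ⇒ phys 0x5A008  [2 reads]

Entries read for #1: 2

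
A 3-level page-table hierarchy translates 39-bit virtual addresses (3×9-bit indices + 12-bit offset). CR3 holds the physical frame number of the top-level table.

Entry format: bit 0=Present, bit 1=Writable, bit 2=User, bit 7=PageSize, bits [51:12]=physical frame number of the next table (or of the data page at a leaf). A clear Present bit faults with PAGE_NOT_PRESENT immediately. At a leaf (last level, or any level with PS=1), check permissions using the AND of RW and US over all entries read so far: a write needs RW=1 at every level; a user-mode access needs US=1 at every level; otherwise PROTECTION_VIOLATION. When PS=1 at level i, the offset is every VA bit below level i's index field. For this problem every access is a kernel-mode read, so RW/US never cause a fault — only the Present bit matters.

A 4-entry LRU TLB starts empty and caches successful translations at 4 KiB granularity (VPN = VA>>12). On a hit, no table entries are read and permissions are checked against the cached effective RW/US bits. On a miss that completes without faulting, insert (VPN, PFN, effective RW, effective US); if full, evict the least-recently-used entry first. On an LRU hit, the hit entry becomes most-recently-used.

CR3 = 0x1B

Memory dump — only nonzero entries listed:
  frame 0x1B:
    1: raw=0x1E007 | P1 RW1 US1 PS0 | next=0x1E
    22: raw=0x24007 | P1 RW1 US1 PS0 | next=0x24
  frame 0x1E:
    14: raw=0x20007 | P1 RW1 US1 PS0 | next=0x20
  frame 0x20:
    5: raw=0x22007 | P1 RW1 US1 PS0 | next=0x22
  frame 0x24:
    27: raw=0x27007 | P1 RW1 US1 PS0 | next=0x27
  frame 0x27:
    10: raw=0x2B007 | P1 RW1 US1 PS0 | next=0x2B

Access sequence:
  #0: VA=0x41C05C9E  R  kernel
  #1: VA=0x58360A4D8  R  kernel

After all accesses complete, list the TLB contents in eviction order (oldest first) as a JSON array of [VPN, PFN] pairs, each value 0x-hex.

Per-access translation:
#0 VA=0x41C05C9E (r,kernel):
  lvl0: tbl 0x1B, slot 1 ⇒ 0x1E007 (P1/RW1/US1/PS0)
  lvl1: tbl 0x1E, slot 14 ⇒ 0x20007 (P1/RW1/US1/PS0)
  lvl2: tbl 0x20, slot 5 ⇒ 0x22007 (P1/RW1/US1/PS0)
  → PA=0x22C9E  (3 entries read)
#1 VA=0x58360A4D8 (r,kernel):
  lvl0: tbl 0x1B, slot 22 ⇒ 0x24007 (P1/RW1/US1/PS0)
  lvl1: tbl 0x24, slot 27 ⇒ 0x27007 (P1/RW1/US1/PS0)
  lvl2: tbl 0x27, slot 10 ⇒ 0x2B007 (P1/RW1/US1/PS0)
  → PA=0x2B4D8  (3 entries read)

TLB: [["0x41C05", "0x22"], ["0x58360A", "0x2B"]]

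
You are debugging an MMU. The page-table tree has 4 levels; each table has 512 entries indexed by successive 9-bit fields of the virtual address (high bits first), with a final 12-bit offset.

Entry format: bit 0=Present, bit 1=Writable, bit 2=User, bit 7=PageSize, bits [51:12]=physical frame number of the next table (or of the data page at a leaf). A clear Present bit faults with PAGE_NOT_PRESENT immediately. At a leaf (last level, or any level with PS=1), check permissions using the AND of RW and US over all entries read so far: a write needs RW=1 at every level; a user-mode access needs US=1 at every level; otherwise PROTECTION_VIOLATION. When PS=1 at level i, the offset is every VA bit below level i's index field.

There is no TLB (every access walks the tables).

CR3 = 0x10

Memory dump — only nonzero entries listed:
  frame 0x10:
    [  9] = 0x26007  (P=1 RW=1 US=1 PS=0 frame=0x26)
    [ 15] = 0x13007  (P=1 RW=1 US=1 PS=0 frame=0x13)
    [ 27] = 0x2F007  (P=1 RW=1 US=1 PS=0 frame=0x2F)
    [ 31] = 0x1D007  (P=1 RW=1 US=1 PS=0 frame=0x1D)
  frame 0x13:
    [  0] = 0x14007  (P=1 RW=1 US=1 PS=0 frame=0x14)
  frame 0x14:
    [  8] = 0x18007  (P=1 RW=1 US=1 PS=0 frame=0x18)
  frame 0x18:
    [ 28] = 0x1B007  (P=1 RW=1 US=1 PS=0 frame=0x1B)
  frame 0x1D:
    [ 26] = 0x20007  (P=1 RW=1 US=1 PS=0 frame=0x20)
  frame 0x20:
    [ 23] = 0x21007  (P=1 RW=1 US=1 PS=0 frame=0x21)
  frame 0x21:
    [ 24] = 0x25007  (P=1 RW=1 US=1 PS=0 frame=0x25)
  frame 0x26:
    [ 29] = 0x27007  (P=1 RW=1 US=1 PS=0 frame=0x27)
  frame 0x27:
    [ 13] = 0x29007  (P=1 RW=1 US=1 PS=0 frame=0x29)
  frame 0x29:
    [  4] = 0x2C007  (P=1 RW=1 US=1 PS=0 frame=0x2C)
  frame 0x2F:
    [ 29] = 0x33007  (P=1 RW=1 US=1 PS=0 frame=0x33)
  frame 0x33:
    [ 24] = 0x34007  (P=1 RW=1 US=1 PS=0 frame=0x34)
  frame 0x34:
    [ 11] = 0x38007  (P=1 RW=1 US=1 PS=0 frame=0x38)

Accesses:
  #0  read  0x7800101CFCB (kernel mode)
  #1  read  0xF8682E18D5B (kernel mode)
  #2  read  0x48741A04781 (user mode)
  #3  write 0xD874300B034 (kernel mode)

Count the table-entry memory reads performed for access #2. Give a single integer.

Per-access translation:
#0 VA=0x7800101CFCB (r,kernel):
  L0: frame=0x10 idx=15 entry=0x13007 [P=1 RW=1 US=1 PS=0]
  L1: frame=0x13 idx=0 entry=0x14007 [P=1 RW=1 US=1 PS=0]
  L2: frame=0x14 idx=8 entry=0x18007 [P=1 RW=1 US=1 PS=0]
  L3: frame=0x18 idx=28 entry=0x1B007 [P=1 RW=1 US=1 PS=0]
  ✓ 0x1BFCB  — 4 lookups
#1 VA=0xF8682E18D5B (r,kernel):
  L0: frame=0x10 idx=31 entry=0x1D007 [P=1 RW=1 US=1 PS=0]
  L1: frame=0x1D idx=26 entry=0x20007 [P=1 RW=1 US=1 PS=0]
  L2: frame=0x20 idx=23 entry=0x21007 [P=1 RW=1 US=1 PS=0]
  L3: frame=0x21 idx=24 entry=0x25007 [P=1 RW=1 US=1 PS=0]
  ✓ 0x25D5B  — 4 lookups
#2 VA=0x48741A04781 (r,user):
  L0: frame=0x10 idx=9 entry=0x26007 [P=1 RW=1 US=1 PS=0]
  L1: frame=0x26 idx=29 entry=0x27007 [P=1 RW=1 US=1 PS=0]
  L2: frame=0x27 idx=13 entry=0x29007 [P=1 RW=1 US=1 PS=0]
  L3: frame=0x29 idx=4 entry=0x2C007 [P=1 RW=1 US=1 PS=0]
  ✓ 0x2C781  — 4 lookups
#3 VA=0xD874300B034 (w,kernel):
  L0: frame=0x10 idx=27 entry=0x2F007 [P=1 RW=1 US=1 PS=0]
  L1: frame=0x2F idx=29 entry=0x33007 [P=1 RW=1 US=1 PS=0]
  L2: frame=0x33 idx=24 entry=0x34007 [P=1 RW=1 US=1 PS=0]
  L3: frame=0x34 idx=11 entry=0x38007 [P=1 RW=1 US=1 PS=0]
  ✓ 0x38034  — 4 lookups

Entries read for #2: 4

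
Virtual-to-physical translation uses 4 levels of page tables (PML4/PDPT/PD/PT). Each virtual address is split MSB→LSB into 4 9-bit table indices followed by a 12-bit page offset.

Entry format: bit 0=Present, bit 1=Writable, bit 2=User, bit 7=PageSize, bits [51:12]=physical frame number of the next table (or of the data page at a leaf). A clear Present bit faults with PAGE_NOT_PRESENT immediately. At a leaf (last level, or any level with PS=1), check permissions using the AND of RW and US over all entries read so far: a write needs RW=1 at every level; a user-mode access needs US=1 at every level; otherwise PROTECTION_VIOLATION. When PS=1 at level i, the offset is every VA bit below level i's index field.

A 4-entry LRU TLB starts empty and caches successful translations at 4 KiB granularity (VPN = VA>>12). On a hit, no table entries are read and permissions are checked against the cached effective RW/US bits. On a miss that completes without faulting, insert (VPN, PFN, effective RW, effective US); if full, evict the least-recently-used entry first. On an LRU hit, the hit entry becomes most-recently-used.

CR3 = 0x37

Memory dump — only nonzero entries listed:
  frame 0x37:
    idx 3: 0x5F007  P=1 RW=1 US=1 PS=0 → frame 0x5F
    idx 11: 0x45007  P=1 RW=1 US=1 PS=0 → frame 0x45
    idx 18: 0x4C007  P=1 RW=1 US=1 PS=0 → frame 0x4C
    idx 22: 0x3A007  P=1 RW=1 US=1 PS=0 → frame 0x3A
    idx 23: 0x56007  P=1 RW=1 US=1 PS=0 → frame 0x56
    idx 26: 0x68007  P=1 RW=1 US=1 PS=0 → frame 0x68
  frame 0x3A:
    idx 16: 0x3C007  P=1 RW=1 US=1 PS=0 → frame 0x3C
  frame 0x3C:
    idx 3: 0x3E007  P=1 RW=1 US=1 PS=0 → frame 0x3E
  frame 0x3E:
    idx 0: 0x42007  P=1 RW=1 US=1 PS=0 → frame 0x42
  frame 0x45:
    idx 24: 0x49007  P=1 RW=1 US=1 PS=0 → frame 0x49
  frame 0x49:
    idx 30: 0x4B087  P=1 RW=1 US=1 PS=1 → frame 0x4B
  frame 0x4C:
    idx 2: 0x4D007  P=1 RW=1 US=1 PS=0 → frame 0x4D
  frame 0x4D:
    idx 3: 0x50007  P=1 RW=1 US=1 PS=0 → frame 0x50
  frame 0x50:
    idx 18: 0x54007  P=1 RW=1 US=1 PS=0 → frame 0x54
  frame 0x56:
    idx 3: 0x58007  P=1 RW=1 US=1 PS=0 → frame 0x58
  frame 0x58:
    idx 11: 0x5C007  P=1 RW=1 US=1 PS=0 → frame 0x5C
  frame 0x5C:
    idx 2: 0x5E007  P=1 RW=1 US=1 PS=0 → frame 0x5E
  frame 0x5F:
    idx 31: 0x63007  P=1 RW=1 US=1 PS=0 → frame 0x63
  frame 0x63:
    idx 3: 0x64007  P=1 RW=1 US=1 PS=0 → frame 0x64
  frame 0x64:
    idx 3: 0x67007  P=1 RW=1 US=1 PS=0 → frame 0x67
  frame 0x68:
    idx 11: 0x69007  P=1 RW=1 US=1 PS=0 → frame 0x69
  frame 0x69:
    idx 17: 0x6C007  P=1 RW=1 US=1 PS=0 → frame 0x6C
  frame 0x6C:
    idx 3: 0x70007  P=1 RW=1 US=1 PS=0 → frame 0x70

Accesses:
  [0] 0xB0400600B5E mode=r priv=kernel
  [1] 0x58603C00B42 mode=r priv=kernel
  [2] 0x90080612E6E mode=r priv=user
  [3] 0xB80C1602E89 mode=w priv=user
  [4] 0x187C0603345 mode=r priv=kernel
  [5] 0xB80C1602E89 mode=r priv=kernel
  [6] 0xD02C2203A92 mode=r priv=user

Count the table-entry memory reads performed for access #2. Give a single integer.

Trace:
#0 VA=0xB0400600B5E (r,kernel):
  L0: frame=0x37 idx=22 entry=0x3A007 [P=1 RW=1 US=1 PS=0]
  L1: frame=0x3A idx=16 entry=0x3C007 [P=1 RW=1 US=1 PS=0]
  L2: frame=0x3C idx=3 entry=0x3E007 [P=1 RW=1 US=1 PS=0]
  L3: frame=0x3E idx=0 entry=0x42007 [P=1 RW=1 US=1 PS=0]
  → PA=0x42B5E  (4 entries read)
#1 VA=0x58603C00B42 (r,kernel):
  L0: frame=0x37 idx=11 entry=0x45007 [P=1 RW=1 US=1 PS=0]
  L1: frame=0x45 idx=24 entry=0x49007 [P=1 RW=1 US=1 PS=0]
  L2: frame=0x49 idx=30 entry=0x4B087 [P=1 RW=1 US=1 PS=1]
  → PA=0x4BB42 (huge @L2)  (3 entries read)
#2 VA=0x90080612E6E (r,user):
  L0: frame=0x37 idx=18 entry=0x4C007 [P=1 RW=1 US=1 PS=0]
  L1: frame=0x4C idx=2 entry=0x4D007 [P=1 RW=1 US=1 PS=0]
  L2: frame=0x4D idx=3 entry=0x50007 [P=1 RW=1 US=1 PS=0]
  L3: frame=0x50 idx=18 entry=0x54007 [P=1 RW=1 US=1 PS=0]
  → PA=0x54E6E  (4 entries read)
#3 VA=0xB80C1602E89 (w,user):
  L0: frame=0x37 idx=23 entry=0x56007 [P=1 RW=1 US=1 PS=0]
  L1: frame=0x56 idx=3 entry=0x58007 [P=1 RW=1 US=1 PS=0]
  L2: frame=0x58 idx=11 entry=0x5C007 [P=1 RW=1 US=1 PS=0]
  L3: frame=0x5C idx=2 entry=0x5E007 [P=1 RW=1 US=1 PS=0]
  → PA=0x5EE89  (4 entries read)
#4 VA=0x187C0603345 (r,kernel):
  L0: frame=0x37 idx=3 entry=0x5F007 [P=1 RW=1 US=1 PS=0]
  L1: frame=0x5F idx=31 entry=0x63007 [P=1 RW=1 US=1 PS=0]
  L2: frame=0x63 idx=3 entry=0x64007 [P=1 RW=1 US=1 PS=0]
  L3: frame=0x64 idx=3 entry=0x67007 [P=1 RW=1 US=1 PS=0]
  → PA=0x67345  (4 entries read)
#5 VA=0xB80C1602E89 (r,kernel):
  TLB hit vpn=0xB80C1602 → PA=0x5EE89
#6 VA=0xD02C2203A92 (r,user):
  L0: frame=0x37 idx=26 entry=0x68007 [P=1 RW=1 US=1 PS=0]
  L1: frame=0x68 idx=11 entry=0x69007 [P=1 RW=1 US=1 PS=0]
  L2: frame=0x69 idx=17 entry=0x6C007 [P=1 RW=1 US=1 PS=0]
  L3: frame=0x6C idx=3 entry=0x70007 [P=1 RW=1 US=1 PS=0]
  → PA=0x70A92  (4 entries read)

Entries read for #2: 4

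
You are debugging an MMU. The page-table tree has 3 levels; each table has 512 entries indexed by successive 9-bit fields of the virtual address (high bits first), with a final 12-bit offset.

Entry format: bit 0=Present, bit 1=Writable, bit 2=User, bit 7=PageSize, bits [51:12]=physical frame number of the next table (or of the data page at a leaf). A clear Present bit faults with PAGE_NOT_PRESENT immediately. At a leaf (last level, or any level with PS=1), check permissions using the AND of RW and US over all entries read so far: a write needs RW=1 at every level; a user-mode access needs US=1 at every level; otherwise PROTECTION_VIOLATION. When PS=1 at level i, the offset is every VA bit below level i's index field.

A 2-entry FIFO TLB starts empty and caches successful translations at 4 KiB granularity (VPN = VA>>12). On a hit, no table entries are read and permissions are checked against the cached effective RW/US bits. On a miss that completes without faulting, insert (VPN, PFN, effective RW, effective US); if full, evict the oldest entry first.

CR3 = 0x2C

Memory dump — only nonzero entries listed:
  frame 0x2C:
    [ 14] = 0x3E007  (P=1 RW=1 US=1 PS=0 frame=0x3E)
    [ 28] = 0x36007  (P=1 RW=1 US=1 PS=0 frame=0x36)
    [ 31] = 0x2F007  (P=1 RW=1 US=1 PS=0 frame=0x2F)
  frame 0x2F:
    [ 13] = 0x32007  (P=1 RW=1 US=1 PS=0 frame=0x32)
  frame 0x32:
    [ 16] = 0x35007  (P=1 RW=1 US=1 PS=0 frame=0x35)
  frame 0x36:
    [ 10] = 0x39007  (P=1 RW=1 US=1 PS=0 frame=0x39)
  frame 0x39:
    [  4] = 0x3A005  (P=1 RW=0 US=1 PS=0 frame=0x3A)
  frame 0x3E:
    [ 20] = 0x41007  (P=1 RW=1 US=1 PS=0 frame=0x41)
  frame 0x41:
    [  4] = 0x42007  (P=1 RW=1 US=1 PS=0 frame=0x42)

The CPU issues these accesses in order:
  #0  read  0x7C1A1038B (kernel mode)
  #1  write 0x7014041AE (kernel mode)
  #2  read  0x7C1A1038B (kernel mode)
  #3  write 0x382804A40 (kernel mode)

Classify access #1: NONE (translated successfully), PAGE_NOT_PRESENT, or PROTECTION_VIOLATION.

Per-access translation:
#0 VA=0x7C1A1038B (r,kernel):
  lvl0: tbl 0x2C, slot 31 ⇒ 0x2F007 (P1/RW1/US1/PS0)
  lvl1: tbl 0x2F, slot 13 ⇒ 0x32007 (P1/RW1/US1/PS0)
  lvl2: tbl 0x32, slot 16 ⇒ 0x35007 (P1/RW1/US1/PS0)
  → PA=0x3538B  (3 entries read)
#1 VA=0x7014041AE (w,kernel):
  lvl0: tbl 0x2C, slot 28 ⇒ 0x36007 (P1/RW1/US1/PS0)
  lvl1: tbl 0x36, slot 10 ⇒ 0x39007 (P1/RW1/US1/PS0)
  lvl2: tbl 0x39, slot 4 ⇒ 0x3A005 (P1/RW0/US1/PS0)
  ✗ PROTECTION_VIOLATION  [3 reads]
#2 VA=0x7C1A1038B (r,kernel):
  TLB hit vpn=0x7C1A10 → PA=0x3538B
#3 VA=0x382804A40 (w,kernel):
  lvl0: tbl 0x2C, slot 14 ⇒ 0x3E007 (P1/RW1/US1/PS0)
  lvl1: tbl 0x3E, slot 20 ⇒ 0x41007 (P1/RW1/US1/PS0)
  lvl2: tbl 0x41, slot 4 ⇒ 0x42007 (P1/RW1/US1/PS0)
  → PA=0x42A40  (3 entries read)

Access #1 fault: PROTECTION_VIOLATION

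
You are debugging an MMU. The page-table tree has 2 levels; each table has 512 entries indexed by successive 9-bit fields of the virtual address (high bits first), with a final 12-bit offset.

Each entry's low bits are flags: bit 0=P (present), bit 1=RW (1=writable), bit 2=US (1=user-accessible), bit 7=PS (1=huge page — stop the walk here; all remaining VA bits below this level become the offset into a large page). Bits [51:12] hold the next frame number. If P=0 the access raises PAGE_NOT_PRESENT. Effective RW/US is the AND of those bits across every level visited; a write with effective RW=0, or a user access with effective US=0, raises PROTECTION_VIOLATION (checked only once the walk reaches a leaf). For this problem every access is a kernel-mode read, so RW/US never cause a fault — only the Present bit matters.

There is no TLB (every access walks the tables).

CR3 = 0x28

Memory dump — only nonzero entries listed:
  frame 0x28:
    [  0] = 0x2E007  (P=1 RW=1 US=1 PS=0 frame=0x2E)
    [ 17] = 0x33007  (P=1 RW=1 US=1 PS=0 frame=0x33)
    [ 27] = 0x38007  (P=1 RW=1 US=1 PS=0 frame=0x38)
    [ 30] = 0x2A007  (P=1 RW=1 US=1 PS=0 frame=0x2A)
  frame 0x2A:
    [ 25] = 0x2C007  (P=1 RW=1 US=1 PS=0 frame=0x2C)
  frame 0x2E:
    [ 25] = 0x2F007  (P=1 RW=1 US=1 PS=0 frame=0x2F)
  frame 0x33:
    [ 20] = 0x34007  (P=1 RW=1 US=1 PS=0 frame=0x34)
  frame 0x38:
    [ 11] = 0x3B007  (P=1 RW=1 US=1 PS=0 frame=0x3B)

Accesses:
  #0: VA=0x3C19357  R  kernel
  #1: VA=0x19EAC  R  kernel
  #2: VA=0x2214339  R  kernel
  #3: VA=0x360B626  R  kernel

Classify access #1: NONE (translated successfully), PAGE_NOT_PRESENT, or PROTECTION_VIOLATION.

Walk each access:
#0 VA=0x3C19357 (r,kernel):
  lvl0: tbl 0x28, slot 30 ⇒ 0x2A007 (P1/RW1/US1/PS0)
  lvl1: tbl 0x2A, slot 25 ⇒ 0x2C007 (P1/RW1/US1/PS0)
  → PA=0x2C357  (2 entries read)
#1 VA=0x19EAC (r,kernel):
  lvl0: tbl 0x28, slot 0 ⇒ 0x2E007 (P1/RW1/US1/PS0)
  lvl1: tbl 0x2E, slot 25 ⇒ 0x2F007 (P1/RW1/US1/PS0)
  → PA=0x2FEAC  (2 entries read)
#2 VA=0x2214339 (r,kernel):
  lvl0: tbl 0x28, slot 17 ⇒ 0x33007 (P1/RW1/US1/PS0)
  lvl1: tbl 0x33, slot 20 ⇒ 0x34007 (P1/RW1/US1/PS0)
  → PA=0x34339  (2 entries read)
#3 VA=0x360B626 (r,kernel):
  lvl0: tbl 0x28, slot 27 ⇒ 0x38007 (P1/RW1/US1/PS0)
  lvl1: tbl 0x38, slot 11 ⇒ 0x3B007 (P1/RW1/US1/PS0)
  → PA=0x3B626  (2 entries read)

Access #1 fault: NONE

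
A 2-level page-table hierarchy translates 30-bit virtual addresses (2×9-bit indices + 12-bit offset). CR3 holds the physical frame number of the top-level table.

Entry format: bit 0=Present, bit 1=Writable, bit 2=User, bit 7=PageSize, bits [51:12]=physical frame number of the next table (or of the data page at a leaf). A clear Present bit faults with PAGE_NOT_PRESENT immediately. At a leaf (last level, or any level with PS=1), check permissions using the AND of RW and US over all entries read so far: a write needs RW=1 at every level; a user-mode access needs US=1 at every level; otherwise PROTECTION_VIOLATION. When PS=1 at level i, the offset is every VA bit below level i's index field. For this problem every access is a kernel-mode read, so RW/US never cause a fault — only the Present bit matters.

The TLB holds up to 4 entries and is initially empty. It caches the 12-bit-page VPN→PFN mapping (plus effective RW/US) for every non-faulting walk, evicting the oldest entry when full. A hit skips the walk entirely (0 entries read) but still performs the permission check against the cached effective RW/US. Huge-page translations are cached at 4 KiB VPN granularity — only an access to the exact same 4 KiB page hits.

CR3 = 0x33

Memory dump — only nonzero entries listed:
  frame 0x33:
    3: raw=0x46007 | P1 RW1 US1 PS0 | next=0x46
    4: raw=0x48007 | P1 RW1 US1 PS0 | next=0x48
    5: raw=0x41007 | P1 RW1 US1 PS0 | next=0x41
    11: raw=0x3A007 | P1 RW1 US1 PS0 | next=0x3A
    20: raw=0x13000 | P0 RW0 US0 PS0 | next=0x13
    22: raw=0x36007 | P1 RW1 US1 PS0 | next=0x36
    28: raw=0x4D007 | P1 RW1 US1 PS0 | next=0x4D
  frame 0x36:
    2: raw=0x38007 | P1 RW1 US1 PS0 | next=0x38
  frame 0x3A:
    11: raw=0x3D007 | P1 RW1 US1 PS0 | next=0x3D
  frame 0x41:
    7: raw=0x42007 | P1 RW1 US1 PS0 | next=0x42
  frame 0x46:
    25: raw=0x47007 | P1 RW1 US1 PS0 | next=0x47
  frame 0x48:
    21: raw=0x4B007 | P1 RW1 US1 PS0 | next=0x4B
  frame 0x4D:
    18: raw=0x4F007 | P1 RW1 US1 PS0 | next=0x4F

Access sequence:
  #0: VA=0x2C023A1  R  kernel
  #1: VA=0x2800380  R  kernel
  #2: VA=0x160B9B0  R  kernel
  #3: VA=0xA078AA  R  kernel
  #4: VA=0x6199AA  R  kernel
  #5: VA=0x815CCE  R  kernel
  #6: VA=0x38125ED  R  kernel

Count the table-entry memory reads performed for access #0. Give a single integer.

Per-access translation:
#0 VA=0x2C023A1 (r,kernel):
  lvl0: tbl 0x33, slot 22 ⇒ 0x36007 (P1/RW1/US1/PS0)
  lvl1: tbl 0x36, slot 2 ⇒ 0x38007 (P1/RW1/US1/PS0)
  → PA=0x383A1  (2 entries read)
#1 VA=0x2800380 (r,kernel):
  lvl0: tbl 0x33, slot 20 ⇒ 0x13000 (P0/RW0/US0/PS0)
  → PAGE_NOT_PRESENT  (1 entries read)
#2 VA=0x160B9B0 (r,kernel):
  lvl0: tbl 0x33, slot 11 ⇒ 0x3A007 (P1/RW1/US1/PS0)
  lvl1: tbl 0x3A, slot 11 ⇒ 0x3D007 (P1/RW1/US1/PS0)
  → PA=0x3D9B0  (2 entries read)
#3 VA=0xA078AA (r,kernel):
  lvl0: tbl 0x33, slot 5 ⇒ 0x41007 (P1/RW1/US1/PS0)
  lvl1: tbl 0x41, slot 7 ⇒ 0x42007 (P1/RW1/US1/PS0)
  → PA=0x428AA  (2 entries read)
#4 VA=0x6199AA (r,kernel):
  lvl0: tbl 0x33, slot 3 ⇒ 0x46007 (P1/RW1/US1/PS0)
  lvl1: tbl 0x46, slot 25 ⇒ 0x47007 (P1/RW1/US1/PS0)
  → PA=0x479AA  (2 entries read)
#5 VA=0x815CCE (r,kernel):
  lvl0: tbl 0x33, slot 4 ⇒ 0x48007 (P1/RW1/US1/PS0)
  lvl1: tbl 0x48, slot 21 ⇒ 0x4B007 (P1/RW1/US1/PS0)
  → PA=0x4BCCE  (2 entries read)
#6 VA=0x38125ED (r,kernel):
  lvl0: tbl 0x33, slot 28 ⇒ 0x4D007 (P1/RW1/US1/PS0)
  lvl1: tbl 0x4D, slot 18 ⇒ 0x4F007 (P1/RW1/US1/PS0)
  → PA=0x4F5ED  (2 entries read)

Entries read for #0: 2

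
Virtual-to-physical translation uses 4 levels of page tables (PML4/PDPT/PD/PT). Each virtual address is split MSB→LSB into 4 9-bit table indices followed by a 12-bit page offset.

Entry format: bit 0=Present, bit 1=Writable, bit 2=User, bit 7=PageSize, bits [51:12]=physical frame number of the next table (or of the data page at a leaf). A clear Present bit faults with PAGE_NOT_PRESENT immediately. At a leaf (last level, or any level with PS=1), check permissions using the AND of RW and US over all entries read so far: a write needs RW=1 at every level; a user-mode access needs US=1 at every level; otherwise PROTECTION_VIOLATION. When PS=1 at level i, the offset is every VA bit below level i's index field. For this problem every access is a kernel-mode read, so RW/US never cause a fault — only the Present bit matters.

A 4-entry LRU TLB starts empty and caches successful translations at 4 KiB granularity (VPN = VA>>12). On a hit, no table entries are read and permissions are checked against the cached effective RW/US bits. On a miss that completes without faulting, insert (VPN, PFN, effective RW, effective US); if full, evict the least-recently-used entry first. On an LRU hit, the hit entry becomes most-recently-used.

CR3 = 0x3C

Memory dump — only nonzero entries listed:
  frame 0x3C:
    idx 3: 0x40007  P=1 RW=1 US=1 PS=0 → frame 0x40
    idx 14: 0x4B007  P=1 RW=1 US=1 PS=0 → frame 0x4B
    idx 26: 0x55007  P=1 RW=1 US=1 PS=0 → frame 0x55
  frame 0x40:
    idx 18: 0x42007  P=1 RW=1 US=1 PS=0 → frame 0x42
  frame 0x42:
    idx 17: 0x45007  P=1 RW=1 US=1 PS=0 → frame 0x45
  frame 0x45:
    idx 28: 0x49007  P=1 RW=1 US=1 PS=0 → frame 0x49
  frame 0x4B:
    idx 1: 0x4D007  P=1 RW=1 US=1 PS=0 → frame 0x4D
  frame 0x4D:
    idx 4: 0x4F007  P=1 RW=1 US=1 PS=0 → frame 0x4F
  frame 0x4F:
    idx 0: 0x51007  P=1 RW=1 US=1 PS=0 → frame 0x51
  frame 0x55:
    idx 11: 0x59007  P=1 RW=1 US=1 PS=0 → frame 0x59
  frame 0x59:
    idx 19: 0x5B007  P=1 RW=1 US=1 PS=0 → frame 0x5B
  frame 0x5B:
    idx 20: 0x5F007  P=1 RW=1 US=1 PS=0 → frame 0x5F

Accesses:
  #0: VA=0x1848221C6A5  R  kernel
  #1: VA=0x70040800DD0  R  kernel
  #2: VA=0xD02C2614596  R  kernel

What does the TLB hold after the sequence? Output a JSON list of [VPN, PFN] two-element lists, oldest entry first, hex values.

Trace:
#0 VA=0x1848221C6A5 (r,kernel):
  lvl0: tbl 0x3C, slot 3 ⇒ 0x40007 (P1/RW1/US1/PS0)
  lvl1: tbl 0x40, slot 18 ⇒ 0x42007 (P1/RW1/US1/PS0)
  lvl2: tbl 0x42, slot 17 ⇒ 0x45007 (P1/RW1/US1/PS0)
  lvl3: tbl 0x45, slot 28 ⇒ 0x49007 (P1/RW1/US1/PS0)
  ⇒ phys 0x496A5  [4 reads]
#1 VA=0x70040800DD0 (r,kernel):
  lvl0: tbl 0x3C, slot 14 ⇒ 0x4B007 (P1/RW1/US1/PS0)
  lvl1: tbl 0x4B, slot 1 ⇒ 0x4D007 (P1/RW1/US1/PS0)
  lvl2: tbl 0x4D, slot 4 ⇒ 0x4F007 (P1/RW1/US1/PS0)
  lvl3: tbl 0x4F, slot 0 ⇒ 0x51007 (P1/RW1/US1/PS0)
  ⇒ phys 0x51DD0  [4 reads]
#2 VA=0xD02C2614596 (r,kernel):
  lvl0: tbl 0x3C, slot 26 ⇒ 0x55007 (P1/RW1/US1/PS0)
  lvl1: tbl 0x55, slot 11 ⇒ 0x59007 (P1/RW1/US1/PS0)
  lvl2: tbl 0x59, slot 19 ⇒ 0x5B007 (P1/RW1/US1/PS0)
  lvl3: tbl 0x5B, slot 20 ⇒ 0x5F007 (P1/RW1/US1/PS0)
  ⇒ phys 0x5F596  [4 reads]

TLB: [["0x1848221C", "0x49"], ["0x70040800", "0x51"], ["0xD02C2614", "0x5F"]]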